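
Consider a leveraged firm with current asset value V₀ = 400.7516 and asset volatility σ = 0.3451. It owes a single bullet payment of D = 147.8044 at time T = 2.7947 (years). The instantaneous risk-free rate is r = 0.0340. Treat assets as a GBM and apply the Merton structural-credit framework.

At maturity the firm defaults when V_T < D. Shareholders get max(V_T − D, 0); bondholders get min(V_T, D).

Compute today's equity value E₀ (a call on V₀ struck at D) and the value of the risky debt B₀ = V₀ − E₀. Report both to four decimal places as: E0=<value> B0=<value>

d₁ = [ln(V₀/D) + (r + σ²/2)T] / (σ√T)
   = [ln(400.7516/147.8044) + (0.0340 + 0.5·0.3451²)·2.7947] / (0.3451·√2.7947)
   = [0.997452 + 0.261436] / 0.576916 = 2.182099
d₂ = d₁ − σ√T = 2.182099 − 0.576916 = 1.605183
N(d₁) = 0.985449,  N(d₂) = 0.945773,  e^(−rT) = 0.909355
E₀ = V₀·N(d₁) − D·e^(−rT)·N(d₂)
   = 400.7516·0.985449 − 147.8044·0.909355·0.945773 = 267.801997
B₀ = V₀ − E₀ = 400.7516 − 267.801997 = 132.949603

E0=267.8020 B0=132.9496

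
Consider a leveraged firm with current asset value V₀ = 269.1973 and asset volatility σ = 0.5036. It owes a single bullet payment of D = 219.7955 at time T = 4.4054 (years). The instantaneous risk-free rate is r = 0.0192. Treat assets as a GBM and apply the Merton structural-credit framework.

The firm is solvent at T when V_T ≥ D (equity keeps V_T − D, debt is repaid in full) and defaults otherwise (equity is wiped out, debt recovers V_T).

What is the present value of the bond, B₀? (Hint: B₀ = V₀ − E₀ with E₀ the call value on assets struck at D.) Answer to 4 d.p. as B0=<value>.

d₁ = [ln(V₀/D) + (r + σ²/2)T] / (σ√T)
   = [ln(269.1973/219.7955) + (0.0192 + 0.5·0.5036²)·4.4054] / (0.5036·√4.4054)
   = [0.202747 + 0.643217] / 1.057008 = 0.800338
d₂ = d₁ − σ√T = 0.800338 − 1.057008 = -0.256670
N(d₁) = 0.788243,  N(d₂) = 0.398717,  e^(−rT) = 0.918895
E₀ = V₀·N(d₁) − D·e^(−rT)·N(d₂)
   = 269.1973·0.788243 − 219.7955·0.918895·0.398717 = 131.664377
B₀ = V₀ − E₀ = 269.1973 − 131.664377 = 137.532923

B0=137.5329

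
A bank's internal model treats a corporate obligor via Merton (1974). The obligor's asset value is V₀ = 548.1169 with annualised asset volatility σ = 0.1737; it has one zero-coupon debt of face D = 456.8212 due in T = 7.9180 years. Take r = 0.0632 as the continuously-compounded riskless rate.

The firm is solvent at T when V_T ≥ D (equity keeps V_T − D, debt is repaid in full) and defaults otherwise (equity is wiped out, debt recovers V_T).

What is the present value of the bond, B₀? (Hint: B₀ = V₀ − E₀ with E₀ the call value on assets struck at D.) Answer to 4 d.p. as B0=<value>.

d₁ = [ln(V₀/D) + (r + σ²/2)T] / (σ√T)
   = [ln(548.1169/456.8212) + (0.0632 + 0.5·0.1737²)·7.9180] / (0.1737·√7.9180)
   = [0.182197 + 0.619867] / 0.488773 = 1.640973
d₂ = d₁ − σ√T = 1.640973 − 0.488773 = 1.152199
N(d₁) = 0.949598,  N(d₂) = 0.875380,  e^(−rT) = 0.606277
E₀ = V₀·N(d₁) − D·e^(−rT)·N(d₂)
   = 548.1169·0.949598 − 456.8212·0.606277·0.875380 = 278.045273
B₀ = V₀ − E₀ = 548.1169 − 278.045273 = 270.071627

B0=270.0716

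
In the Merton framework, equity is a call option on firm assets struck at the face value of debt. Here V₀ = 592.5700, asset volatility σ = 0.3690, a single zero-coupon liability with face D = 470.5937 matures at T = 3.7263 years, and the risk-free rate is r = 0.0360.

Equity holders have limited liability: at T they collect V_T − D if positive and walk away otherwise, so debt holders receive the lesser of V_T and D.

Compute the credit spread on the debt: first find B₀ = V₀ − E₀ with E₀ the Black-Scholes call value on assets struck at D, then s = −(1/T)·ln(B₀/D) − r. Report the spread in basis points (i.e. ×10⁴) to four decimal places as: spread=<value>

d₁ = [ln(V₀/D) + (r + σ²/2)T] / (σ√T)
   = [ln(592.5700/470.5937) + (0.0360 + 0.5·0.3690²)·3.7263] / (0.3690·√3.7263)
   = [0.230474 + 0.387835] / 0.712304 = 0.868041
d₂ = d₁ − σ√T = 0.868041 − 0.712304 = 0.155737
N(d₁) = 0.807314,  N(d₂) = 0.561880,  e^(−rT) = 0.874462
E₀ = V₀·N(d₁) − D·e^(−rT)·N(d₂)
   = 592.5700·0.807314 − 470.5937·0.874462·0.561880 = 247.167430
B₀ = V₀ − E₀ = 592.5700 − 247.167430 = 345.402570
spread = −(1/T)·ln(B₀/D) − r = −(1/3.7263)·ln(345.402570/470.5937) − 0.0360 = 0.04700042
in basis points: 0.04700042 × 10⁴ = 470.0042 bp

spread=470.0042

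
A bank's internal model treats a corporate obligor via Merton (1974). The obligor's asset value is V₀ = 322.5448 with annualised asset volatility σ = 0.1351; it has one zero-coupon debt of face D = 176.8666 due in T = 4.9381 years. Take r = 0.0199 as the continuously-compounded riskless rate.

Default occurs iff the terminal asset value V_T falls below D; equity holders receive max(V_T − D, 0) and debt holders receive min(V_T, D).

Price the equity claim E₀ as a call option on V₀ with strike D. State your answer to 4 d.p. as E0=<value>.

d₁ = [ln(V₀/D) + (r + σ²/2)T] / (σ√T)
   = [ln(322.5448/176.8666) + (0.0199 + 0.5·0.1351²)·4.9381] / (0.1351·√4.9381)
   = [0.600846 + 0.143333] / 0.300217 = 2.478806
d₂ = d₁ − σ√T = 2.478806 − 0.300217 = 2.178589
N(d₁) = 0.993409,  N(d₂) = 0.985319,  e^(−rT) = 0.906406
E₀ = V₀·N(d₁) − D·e^(−rT)·N(d₂)
   = 322.5448·0.993409 − 176.8666·0.906406·0.985319 = 162.459521

E0=162.4595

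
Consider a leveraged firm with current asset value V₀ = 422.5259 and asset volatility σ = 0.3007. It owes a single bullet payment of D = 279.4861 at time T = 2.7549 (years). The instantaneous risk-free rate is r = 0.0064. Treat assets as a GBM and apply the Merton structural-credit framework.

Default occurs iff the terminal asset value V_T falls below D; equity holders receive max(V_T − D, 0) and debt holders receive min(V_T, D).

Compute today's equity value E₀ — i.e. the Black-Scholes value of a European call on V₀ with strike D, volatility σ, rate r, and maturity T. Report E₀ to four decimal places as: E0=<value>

E0=165.8336

d₁ = [ln(V₀/D) + (r + σ²/2)T] / (σ√T)
   = [ln(422.5259/279.4861) + (0.0064 + 0.5·0.3007²)·2.7549] / (0.3007·√2.7549)
   = [0.413298 + 0.142181] / 0.499099 = 1.112965
d₂ = d₁ − σ√T = 1.112965 − 0.499099 = 0.613866
N(d₁) = 0.867138,  N(d₂) = 0.730348,  e^(−rT) = 0.982523
E₀ = V₀·N(d₁) − D·e^(−rT)·N(d₂)
   = 422.5259·0.867138 − 279.4861·0.982523·0.730348 = 165.833619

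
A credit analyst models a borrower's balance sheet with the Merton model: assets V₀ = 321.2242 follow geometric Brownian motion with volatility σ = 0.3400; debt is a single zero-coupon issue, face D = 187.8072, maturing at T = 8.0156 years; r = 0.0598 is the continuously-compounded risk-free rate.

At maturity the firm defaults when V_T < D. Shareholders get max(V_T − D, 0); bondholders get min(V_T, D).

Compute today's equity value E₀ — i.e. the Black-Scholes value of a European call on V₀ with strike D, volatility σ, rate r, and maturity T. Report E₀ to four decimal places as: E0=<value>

E0=217.8641

d₁ = [ln(V₀/D) + (r + σ²/2)T] / (σ√T)
   = [ln(321.2242/187.8072) + (0.0598 + 0.5·0.3400²)·8.0156] / (0.3400·√8.0156)
   = [0.536723 + 0.942635] / 0.962602 = 1.536832
d₂ = d₁ − σ√T = 1.536832 − 0.962602 = 0.574229
N(d₁) = 0.937833,  N(d₂) = 0.717094,  e^(−rT) = 0.619196
E₀ = V₀·N(d₁) − D·e^(−rT)·N(d₂)
   = 321.2242·0.937833 − 187.8072·0.619196·0.717094 = 217.864084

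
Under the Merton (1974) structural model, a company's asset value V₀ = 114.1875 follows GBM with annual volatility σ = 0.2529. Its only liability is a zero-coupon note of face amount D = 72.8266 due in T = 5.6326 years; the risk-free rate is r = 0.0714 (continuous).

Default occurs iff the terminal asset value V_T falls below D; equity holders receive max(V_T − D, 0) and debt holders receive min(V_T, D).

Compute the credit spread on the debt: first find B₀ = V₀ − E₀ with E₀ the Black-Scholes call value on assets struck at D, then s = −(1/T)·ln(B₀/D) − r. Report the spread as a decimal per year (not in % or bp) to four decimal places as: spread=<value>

spread=0.0056

d₁ = [ln(V₀/D) + (r + σ²/2)T] / (σ√T)
   = [ln(114.1875/72.8266) + (0.0714 + 0.5·0.2529²)·5.6326] / (0.2529·√5.6326)
   = [0.449761 + 0.582294] / 0.600210 = 1.719488
d₂ = d₁ − σ√T = 1.719488 − 0.600210 = 1.119278
N(d₁) = 0.957237,  N(d₂) = 0.868489,  e^(−rT) = 0.668869
E₀ = V₀·N(d₁) − D·e^(−rT)·N(d₂)
   = 114.1875·0.957237 − 72.8266·0.668869·0.868489 = 66.999178
B₀ = V₀ − E₀ = 114.1875 − 66.999178 = 47.188322
spread = −(1/T)·ln(B₀/D) − r = −(1/5.6326)·ln(47.188322/72.8266) − 0.0714 = 0.00563988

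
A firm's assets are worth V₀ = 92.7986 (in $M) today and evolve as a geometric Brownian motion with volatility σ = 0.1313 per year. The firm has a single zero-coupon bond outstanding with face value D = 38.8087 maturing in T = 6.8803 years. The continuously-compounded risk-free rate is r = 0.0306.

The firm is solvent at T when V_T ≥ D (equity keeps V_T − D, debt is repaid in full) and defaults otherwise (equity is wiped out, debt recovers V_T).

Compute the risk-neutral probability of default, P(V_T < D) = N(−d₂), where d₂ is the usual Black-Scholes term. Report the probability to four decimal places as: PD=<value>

PD=0.0015

d₁ = [ln(V₀/D) + (r + σ²/2)T] / (σ√T)
   = [ln(92.7986/38.8087) + (0.0306 + 0.5·0.1313²)·6.8803] / (0.1313·√6.8803)
   = [0.871787 + 0.269844] / 0.344404 = 3.314801
d₂ = d₁ − σ√T = 3.314801 − 0.344404 = 2.970397
risk-neutral PD = N(−d₂) = N(-2.970397) = 0.001487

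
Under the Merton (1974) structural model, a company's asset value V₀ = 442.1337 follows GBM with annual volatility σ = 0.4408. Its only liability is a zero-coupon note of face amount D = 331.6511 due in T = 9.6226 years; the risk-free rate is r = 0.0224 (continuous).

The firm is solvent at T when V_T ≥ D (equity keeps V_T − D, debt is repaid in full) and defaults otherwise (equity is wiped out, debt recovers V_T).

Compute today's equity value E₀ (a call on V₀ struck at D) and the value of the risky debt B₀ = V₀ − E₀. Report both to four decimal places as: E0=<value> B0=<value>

E0=276.8203 B0=165.3134

d₁ = [ln(V₀/D) + (r + σ²/2)T] / (σ√T)
   = [ln(442.1337/331.6511) + (0.0224 + 0.5·0.4408²)·9.6226] / (0.4408·√9.6226)
   = [0.287529 + 1.150404] / 1.367376 = 1.051601
d₂ = d₁ − σ√T = 1.051601 − 1.367376 = -0.315775
N(d₁) = 0.853509,  N(d₂) = 0.376087,  e^(−rT) = 0.806101
E₀ = V₀·N(d₁) − D·e^(−rT)·N(d₂)
   = 442.1337·0.853509 − 331.6511·0.806101·0.376087 = 276.820286
B₀ = V₀ − E₀ = 442.1337 − 276.820286 = 165.313414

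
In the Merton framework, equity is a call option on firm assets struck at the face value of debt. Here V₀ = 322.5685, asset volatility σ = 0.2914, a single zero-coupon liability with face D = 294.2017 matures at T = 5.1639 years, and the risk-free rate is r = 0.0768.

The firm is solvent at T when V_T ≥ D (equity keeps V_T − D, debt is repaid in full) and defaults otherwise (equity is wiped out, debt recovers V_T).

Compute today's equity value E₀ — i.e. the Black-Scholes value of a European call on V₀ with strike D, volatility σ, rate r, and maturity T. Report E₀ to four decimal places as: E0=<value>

E0=146.3981

d₁ = [ln(V₀/D) + (r + σ²/2)T] / (σ√T)
   = [ln(322.5685/294.2017) + (0.0768 + 0.5·0.2914²)·5.1639] / (0.2914·√5.1639)
   = [0.092050 + 0.615831] / 0.662184 = 1.069010
d₂ = d₁ − σ√T = 1.069010 − 0.662184 = 0.406826
N(d₁) = 0.857467,  N(d₂) = 0.657932,  e^(−rT) = 0.672611
E₀ = V₀·N(d₁) − D·e^(−rT)·N(d₂)
   = 322.5685·0.857467 − 294.2017·0.672611·0.657932 = 146.398099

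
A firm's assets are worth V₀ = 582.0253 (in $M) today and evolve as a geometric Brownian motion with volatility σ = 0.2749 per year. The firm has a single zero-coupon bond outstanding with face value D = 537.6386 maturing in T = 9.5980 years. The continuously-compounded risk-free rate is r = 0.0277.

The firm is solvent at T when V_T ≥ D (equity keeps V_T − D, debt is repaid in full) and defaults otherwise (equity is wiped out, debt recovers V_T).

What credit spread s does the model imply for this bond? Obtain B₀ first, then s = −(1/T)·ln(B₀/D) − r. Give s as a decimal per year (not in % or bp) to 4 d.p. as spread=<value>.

d₁ = [ln(V₀/D) + (r + σ²/2)T] / (σ√T)
   = [ln(582.0253/537.6386) + (0.0277 + 0.5·0.2749²)·9.5980] / (0.2749·√9.5980)
   = [0.079327 + 0.628525] / 0.851658 = 0.831147
d₂ = d₁ − σ√T = 0.831147 − 0.851658 = -0.020511
N(d₁) = 0.797055,  N(d₂) = 0.491818,  e^(−rT) = 0.766543
E₀ = V₀·N(d₁) − D·e^(−rT)·N(d₂)
   = 582.0253·0.797055 − 537.6386·0.766543·0.491818 = 261.216482
B₀ = V₀ − E₀ = 582.0253 − 261.216482 = 320.808818
spread = −(1/T)·ln(B₀/D) − r = −(1/9.5980)·ln(320.808818/537.6386) − 0.0277 = 0.02609675

spread=0.0261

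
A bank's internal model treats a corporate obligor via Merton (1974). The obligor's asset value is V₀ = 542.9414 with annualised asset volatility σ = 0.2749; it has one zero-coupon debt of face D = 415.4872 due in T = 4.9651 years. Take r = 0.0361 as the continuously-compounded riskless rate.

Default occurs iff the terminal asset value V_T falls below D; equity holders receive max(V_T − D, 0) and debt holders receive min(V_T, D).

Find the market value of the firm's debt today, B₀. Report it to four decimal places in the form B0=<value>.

d₁ = [ln(V₀/D) + (r + σ²/2)T] / (σ√T)
   = [ln(542.9414/415.4872) + (0.0361 + 0.5·0.2749²)·4.9651] / (0.2749·√4.9651)
   = [0.267550 + 0.366846] / 0.612546 = 1.035671
d₂ = d₁ − σ√T = 1.035671 − 0.612546 = 0.423125
N(d₁) = 0.849822,  N(d₂) = 0.663898,  e^(−rT) = 0.835905
E₀ = V₀·N(d₁) − D·e^(−rT)·N(d₂)
   = 542.9414·0.849822 − 415.4872·0.835905·0.663898 = 230.826638
B₀ = V₀ − E₀ = 542.9414 − 230.826638 = 312.114762

B0=312.1148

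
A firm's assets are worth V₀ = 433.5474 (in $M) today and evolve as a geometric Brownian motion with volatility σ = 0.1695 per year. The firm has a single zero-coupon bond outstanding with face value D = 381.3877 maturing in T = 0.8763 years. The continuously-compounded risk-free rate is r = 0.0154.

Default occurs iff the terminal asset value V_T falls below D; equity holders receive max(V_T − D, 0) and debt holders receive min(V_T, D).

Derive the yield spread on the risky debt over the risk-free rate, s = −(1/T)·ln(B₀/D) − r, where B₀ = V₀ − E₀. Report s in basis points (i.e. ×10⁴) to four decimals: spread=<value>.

d₁ = [ln(V₀/D) + (r + σ²/2)T] / (σ√T)
   = [ln(433.5474/381.3877) + (0.0154 + 0.5·0.1695²)·0.8763] / (0.1695·√0.8763)
   = [0.128185 + 0.026083] / 0.158670 = 0.972253
d₂ = d₁ − σ√T = 0.972253 − 0.158670 = 0.813583
N(d₁) = 0.834538,  N(d₂) = 0.792058,  e^(−rT) = 0.986596
E₀ = V₀·N(d₁) − D·e^(−rT)·N(d₂)
   = 433.5474·0.834538 − 381.3877·0.986596·0.792058 = 63.779686
B₀ = V₀ − E₀ = 433.5474 − 63.779686 = 369.767714
spread = −(1/T)·ln(B₀/D) − r = −(1/0.8763)·ln(369.767714/381.3877) − 0.0154 = 0.01990918
in basis points: 0.01990918 × 10⁴ = 199.0918 bp

spread=199.0918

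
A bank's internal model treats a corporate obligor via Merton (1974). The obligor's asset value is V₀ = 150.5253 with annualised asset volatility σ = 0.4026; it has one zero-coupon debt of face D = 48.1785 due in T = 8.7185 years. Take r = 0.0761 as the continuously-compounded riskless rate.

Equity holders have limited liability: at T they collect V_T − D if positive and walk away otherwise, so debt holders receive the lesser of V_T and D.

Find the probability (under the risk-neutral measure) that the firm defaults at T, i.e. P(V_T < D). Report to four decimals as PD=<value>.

d₁ = [ln(V₀/D) + (r + σ²/2)T] / (σ√T)
   = [ln(150.5253/48.1785) + (0.0761 + 0.5·0.4026²)·8.7185] / (0.4026·√8.7185)
   = [1.139218 + 1.370055] / 1.188761 = 2.110830
d₂ = d₁ − σ√T = 2.110830 − 1.188761 = 0.922069
risk-neutral PD = N(−d₂) = N(-0.922069) = 0.178246

PD=0.1782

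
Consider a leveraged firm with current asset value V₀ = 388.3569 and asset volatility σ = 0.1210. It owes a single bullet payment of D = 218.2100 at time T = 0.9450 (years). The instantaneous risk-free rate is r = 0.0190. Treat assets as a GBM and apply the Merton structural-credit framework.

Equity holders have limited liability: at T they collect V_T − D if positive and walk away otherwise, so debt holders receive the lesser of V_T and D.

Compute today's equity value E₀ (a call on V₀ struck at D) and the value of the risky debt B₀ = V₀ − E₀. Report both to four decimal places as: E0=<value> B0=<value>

d₁ = [ln(V₀/D) + (r + σ²/2)T] / (σ√T)
   = [ln(388.3569/218.2100) + (0.0190 + 0.5·0.1210²)·0.9450] / (0.1210·√0.9450)
   = [0.576467 + 0.024873] / 0.117625 = 5.112327
d₂ = d₁ − σ√T = 5.112327 − 0.117625 = 4.994702
N(d₁) = 1.000000,  N(d₂) = 1.000000,  e^(−rT) = 0.982205
E₀ = V₀·N(d₁) − D·e^(−rT)·N(d₂)
   = 388.3569·1.000000 − 218.2100·0.982205·1.000000 = 174.029898
B₀ = V₀ − E₀ = 388.3569 − 174.029898 = 214.327002

E0=174.0299 B0=214.3270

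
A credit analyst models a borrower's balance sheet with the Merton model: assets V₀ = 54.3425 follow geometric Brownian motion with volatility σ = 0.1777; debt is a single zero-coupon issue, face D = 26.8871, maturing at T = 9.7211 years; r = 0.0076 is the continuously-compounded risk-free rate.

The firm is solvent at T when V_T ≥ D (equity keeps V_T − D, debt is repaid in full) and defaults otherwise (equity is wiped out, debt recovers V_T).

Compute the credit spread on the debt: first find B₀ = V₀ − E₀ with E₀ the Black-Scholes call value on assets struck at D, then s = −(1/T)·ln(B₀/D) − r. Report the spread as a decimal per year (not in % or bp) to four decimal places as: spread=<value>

d₁ = [ln(V₀/D) + (r + σ²/2)T] / (σ√T)
   = [ln(54.3425/26.8871) + (0.0076 + 0.5·0.1777²)·9.7211] / (0.1777·√9.7211)
   = [0.703660 + 0.227363] / 0.554045 = 1.680411
d₂ = d₁ − σ√T = 1.680411 − 0.554045 = 1.126366
N(d₁) = 0.953561,  N(d₂) = 0.869995,  e^(−rT) = 0.928783
E₀ = V₀·N(d₁) − D·e^(−rT)·N(d₂)
   = 54.3425·0.953561 − 26.8871·0.928783·0.869995 = 30.093159
B₀ = V₀ − E₀ = 54.3425 − 30.093159 = 24.249341
spread = −(1/T)·ln(B₀/D) − r = −(1/9.7211)·ln(24.249341/26.8871) − 0.0076 = 0.00302196

spread=0.0030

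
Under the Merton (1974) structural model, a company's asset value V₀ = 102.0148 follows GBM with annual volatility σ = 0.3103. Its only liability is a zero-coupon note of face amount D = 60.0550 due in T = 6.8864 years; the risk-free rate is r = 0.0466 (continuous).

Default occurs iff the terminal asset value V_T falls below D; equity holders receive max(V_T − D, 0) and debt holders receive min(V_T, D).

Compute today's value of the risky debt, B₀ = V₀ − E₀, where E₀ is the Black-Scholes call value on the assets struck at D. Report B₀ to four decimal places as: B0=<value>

d₁ = [ln(V₀/D) + (r + σ²/2)T] / (σ√T)
   = [ln(102.0148/60.0550) + (0.0466 + 0.5·0.3103²)·6.8864] / (0.3103·√6.8864)
   = [0.529857 + 0.652439] / 0.814288 = 1.451938
d₂ = d₁ − σ√T = 1.451938 − 0.814288 = 0.637651
N(d₁) = 0.926741,  N(d₂) = 0.738149,  e^(−rT) = 0.725491
E₀ = V₀·N(d₁) − D·e^(−rT)·N(d₂)
   = 102.0148·0.926741 − 60.0550·0.725491·0.738149 = 62.380548
B₀ = V₀ − E₀ = 102.0148 − 62.380548 = 39.634252

B0=39.6343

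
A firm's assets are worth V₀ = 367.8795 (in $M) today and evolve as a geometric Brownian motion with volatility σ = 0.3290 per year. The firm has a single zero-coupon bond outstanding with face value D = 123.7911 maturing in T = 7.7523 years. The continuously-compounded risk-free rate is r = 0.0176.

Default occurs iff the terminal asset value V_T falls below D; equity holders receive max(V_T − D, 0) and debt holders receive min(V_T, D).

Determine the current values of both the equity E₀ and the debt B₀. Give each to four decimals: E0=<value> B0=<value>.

d₁ = [ln(V₀/D) + (r + σ²/2)T] / (σ√T)
   = [ln(367.8795/123.7911) + (0.0176 + 0.5·0.3290²)·7.7523] / (0.3290·√7.7523)
   = [1.089160 + 0.555999] / 0.916033 = 1.795960
d₂ = d₁ − σ√T = 1.795960 − 0.916033 = 0.879927
N(d₁) = 0.963750,  N(d₂) = 0.810551,  e^(−rT) = 0.872458
E₀ = V₀·N(d₁) − D·e^(−rT)·N(d₂)
   = 367.8795·0.963750 − 123.7911·0.872458·0.810551 = 267.002169
B₀ = V₀ − E₀ = 367.8795 − 267.002169 = 100.877331

E0=267.0022 B0=100.8773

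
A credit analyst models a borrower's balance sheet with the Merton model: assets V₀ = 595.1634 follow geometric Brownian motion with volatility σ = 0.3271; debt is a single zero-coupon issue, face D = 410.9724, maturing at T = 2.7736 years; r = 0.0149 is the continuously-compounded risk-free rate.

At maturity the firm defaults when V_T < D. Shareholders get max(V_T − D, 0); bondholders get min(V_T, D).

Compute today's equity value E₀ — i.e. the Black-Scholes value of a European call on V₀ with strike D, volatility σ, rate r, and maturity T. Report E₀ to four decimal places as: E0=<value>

d₁ = [ln(V₀/D) + (r + σ²/2)T] / (σ√T)
   = [ln(595.1634/410.9724) + (0.0149 + 0.5·0.3271²)·2.7736] / (0.3271·√2.7736)
   = [0.370310 + 0.189706] / 0.544757 = 1.028012
d₂ = d₁ − σ√T = 1.028012 − 0.544757 = 0.483256
N(d₁) = 0.848028,  N(d₂) = 0.685543,  e^(−rT) = 0.959516
E₀ = V₀·N(d₁) − D·e^(−rT)·N(d₂)
   = 595.1634·0.848028 − 410.9724·0.959516·0.685543 = 234.382020

E0=234.3820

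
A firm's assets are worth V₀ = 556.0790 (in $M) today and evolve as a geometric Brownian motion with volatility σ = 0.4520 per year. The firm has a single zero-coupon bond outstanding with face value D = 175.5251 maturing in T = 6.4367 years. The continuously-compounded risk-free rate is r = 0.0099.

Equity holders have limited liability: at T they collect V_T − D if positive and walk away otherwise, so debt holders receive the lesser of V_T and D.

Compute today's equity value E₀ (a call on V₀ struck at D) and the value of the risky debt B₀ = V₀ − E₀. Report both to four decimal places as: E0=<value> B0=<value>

E0=414.5126 B0=141.5664

d₁ = [ln(V₀/D) + (r + σ²/2)T] / (σ√T)
   = [ln(556.0790/175.5251) + (0.0099 + 0.5·0.4520²)·6.4367] / (0.4520·√6.4367)
   = [1.153128 + 0.721245] / 1.146753 = 1.634504
d₂ = d₁ − σ√T = 1.634504 − 1.146753 = 0.487751
N(d₁) = 0.948923,  N(d₂) = 0.687137,  e^(−rT) = 0.938265
E₀ = V₀·N(d₁) − D·e^(−rT)·N(d₂)
   = 556.0790·0.948923 − 175.5251·0.938265·0.687137 = 414.512568
B₀ = V₀ − E₀ = 556.0790 − 414.512568 = 141.566432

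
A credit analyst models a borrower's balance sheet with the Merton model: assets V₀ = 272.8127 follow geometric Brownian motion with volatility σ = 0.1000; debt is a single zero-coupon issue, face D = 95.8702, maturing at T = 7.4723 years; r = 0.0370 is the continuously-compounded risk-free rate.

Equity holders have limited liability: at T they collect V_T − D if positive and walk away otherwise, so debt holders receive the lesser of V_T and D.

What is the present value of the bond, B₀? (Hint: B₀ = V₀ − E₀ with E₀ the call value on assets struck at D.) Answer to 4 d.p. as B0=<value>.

d₁ = [ln(V₀/D) + (r + σ²/2)T] / (σ√T)
   = [ln(272.8127/95.8702) + (0.0370 + 0.5·0.1000²)·7.4723] / (0.1000·√7.4723)
   = [1.045790 + 0.313837] / 0.273355 = 4.973849
d₂ = d₁ − σ√T = 4.973849 − 0.273355 = 4.700494
N(d₁) = 1.000000,  N(d₂) = 0.999999,  e^(−rT) = 0.758453
E₀ = V₀·N(d₁) − D·e^(−rT)·N(d₂)
   = 272.8127·1.000000 − 95.8702·0.758453·0.999999 = 200.099712
B₀ = V₀ − E₀ = 272.8127 − 200.099712 = 72.712988

B0=72.7130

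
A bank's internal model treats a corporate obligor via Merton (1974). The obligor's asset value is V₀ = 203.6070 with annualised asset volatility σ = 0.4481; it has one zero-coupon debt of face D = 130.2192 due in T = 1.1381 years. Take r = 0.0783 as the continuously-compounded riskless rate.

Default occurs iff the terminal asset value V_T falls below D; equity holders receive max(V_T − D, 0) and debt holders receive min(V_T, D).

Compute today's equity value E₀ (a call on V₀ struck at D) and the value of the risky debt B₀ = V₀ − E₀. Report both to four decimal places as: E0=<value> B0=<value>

E0=89.2947 B0=114.3123

d₁ = [ln(V₀/D) + (r + σ²/2)T] / (σ√T)
   = [ln(203.6070/130.2192) + (0.0783 + 0.5·0.4481²)·1.1381] / (0.4481·√1.1381)
   = [0.446972 + 0.203375] / 0.478041 = 1.360443
d₂ = d₁ − σ√T = 1.360443 − 0.478041 = 0.882402
N(d₁) = 0.913155,  N(d₂) = 0.811220,  e^(−rT) = 0.914742
E₀ = V₀·N(d₁) − D·e^(−rT)·N(d₂)
   = 203.6070·0.913155 − 130.2192·0.914742·0.811220 = 89.294672
B₀ = V₀ − E₀ = 203.6070 − 89.294672 = 114.312328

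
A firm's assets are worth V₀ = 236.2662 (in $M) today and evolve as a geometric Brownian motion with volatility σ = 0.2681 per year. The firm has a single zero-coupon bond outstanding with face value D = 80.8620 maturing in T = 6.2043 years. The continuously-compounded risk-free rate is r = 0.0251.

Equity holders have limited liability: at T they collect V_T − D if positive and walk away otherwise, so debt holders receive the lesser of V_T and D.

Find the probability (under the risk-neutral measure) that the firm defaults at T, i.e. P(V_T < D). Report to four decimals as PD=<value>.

PD=0.0662

d₁ = [ln(V₀/D) + (r + σ²/2)T] / (σ√T)
   = [ln(236.2662/80.8620) + (0.0251 + 0.5·0.2681²)·6.2043] / (0.2681·√6.2043)
   = [1.072215 + 0.378703] / 0.667795 = 2.172700
d₂ = d₁ − σ√T = 2.172700 − 0.667795 = 1.504905
risk-neutral PD = N(−d₂) = N(-1.504905) = 0.066174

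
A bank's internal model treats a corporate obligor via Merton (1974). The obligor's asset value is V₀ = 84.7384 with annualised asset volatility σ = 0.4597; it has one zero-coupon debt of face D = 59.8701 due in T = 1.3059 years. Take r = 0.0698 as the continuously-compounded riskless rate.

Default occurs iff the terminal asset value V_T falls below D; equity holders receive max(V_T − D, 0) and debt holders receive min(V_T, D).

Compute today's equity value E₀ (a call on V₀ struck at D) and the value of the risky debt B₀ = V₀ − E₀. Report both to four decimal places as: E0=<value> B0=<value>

d₁ = [ln(V₀/D) + (r + σ²/2)T] / (σ√T)
   = [ln(84.7384/59.8701) + (0.0698 + 0.5·0.4597²)·1.3059] / (0.4597·√1.3059)
   = [0.347392 + 0.229136] / 0.525327 = 1.097465
d₂ = d₁ − σ√T = 1.097465 − 0.525327 = 0.572138
N(d₁) = 0.863781,  N(d₂) = 0.716386,  e^(−rT) = 0.912879
E₀ = V₀·N(d₁) − D·e^(−rT)·N(d₂)
   = 84.7384·0.863781 − 59.8701·0.912879·0.716386 = 34.041943
B₀ = V₀ − E₀ = 84.7384 − 34.041943 = 50.696457

E0=34.0419 B0=50.6965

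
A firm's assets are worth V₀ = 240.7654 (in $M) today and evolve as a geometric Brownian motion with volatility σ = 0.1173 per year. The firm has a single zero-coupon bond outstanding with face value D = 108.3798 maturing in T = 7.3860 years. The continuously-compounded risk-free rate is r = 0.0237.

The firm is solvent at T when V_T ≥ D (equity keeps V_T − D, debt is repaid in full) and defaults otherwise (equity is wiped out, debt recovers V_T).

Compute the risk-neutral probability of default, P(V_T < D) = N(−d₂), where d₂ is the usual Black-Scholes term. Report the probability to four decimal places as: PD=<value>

PD=0.0019

d₁ = [ln(V₀/D) + (r + σ²/2)T] / (σ√T)
   = [ln(240.7654/108.3798) + (0.0237 + 0.5·0.1173²)·7.3860] / (0.1173·√7.3860)
   = [0.798181 + 0.225861] / 0.318789 = 3.212294
d₂ = d₁ − σ√T = 3.212294 − 0.318789 = 2.893506
risk-neutral PD = N(−d₂) = N(-2.893506) = 0.001905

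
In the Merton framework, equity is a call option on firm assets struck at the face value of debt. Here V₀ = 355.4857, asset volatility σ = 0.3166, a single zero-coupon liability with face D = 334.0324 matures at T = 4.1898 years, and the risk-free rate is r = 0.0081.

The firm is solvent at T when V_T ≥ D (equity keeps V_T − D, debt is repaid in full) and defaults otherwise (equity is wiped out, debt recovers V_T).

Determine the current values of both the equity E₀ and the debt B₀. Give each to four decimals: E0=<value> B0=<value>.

E0=103.3941 B0=252.0916

d₁ = [ln(V₀/D) + (r + σ²/2)T] / (σ√T)
   = [ln(355.4857/334.0324) + (0.0081 + 0.5·0.3166²)·4.1898] / (0.3166·√4.1898)
   = [0.062247 + 0.243921] / 0.648049 = 0.472446
d₂ = d₁ − σ√T = 0.472446 − 0.648049 = -0.175603
N(d₁) = 0.681696,  N(d₂) = 0.430303,  e^(−rT) = 0.966632
E₀ = V₀·N(d₁) − D·e^(−rT)·N(d₂)
   = 355.4857·0.681696 − 334.0324·0.966632·0.430303 = 103.394071
B₀ = V₀ − E₀ = 355.4857 − 103.394071 = 252.091629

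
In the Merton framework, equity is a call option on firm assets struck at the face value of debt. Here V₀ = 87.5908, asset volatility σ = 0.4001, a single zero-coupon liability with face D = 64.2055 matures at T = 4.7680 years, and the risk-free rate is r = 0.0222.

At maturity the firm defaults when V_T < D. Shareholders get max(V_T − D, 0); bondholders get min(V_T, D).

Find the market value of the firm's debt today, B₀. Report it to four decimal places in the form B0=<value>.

d₁ = [ln(V₀/D) + (r + σ²/2)T] / (σ√T)
   = [ln(87.5908/64.2055) + (0.0222 + 0.5·0.4001²)·4.7680] / (0.4001·√4.7680)
   = [0.310587 + 0.487480] / 0.873648 = 0.913488
d₂ = d₁ − σ√T = 0.913488 − 0.873648 = 0.039840
N(d₁) = 0.819507,  N(d₂) = 0.515890,  e^(−rT) = 0.899560
E₀ = V₀·N(d₁) − D·e^(−rT)·N(d₂)
   = 87.5908·0.819507 − 64.2055·0.899560·0.515890 = 41.985203
B₀ = V₀ − E₀ = 87.5908 − 41.985203 = 45.605597

B0=45.6056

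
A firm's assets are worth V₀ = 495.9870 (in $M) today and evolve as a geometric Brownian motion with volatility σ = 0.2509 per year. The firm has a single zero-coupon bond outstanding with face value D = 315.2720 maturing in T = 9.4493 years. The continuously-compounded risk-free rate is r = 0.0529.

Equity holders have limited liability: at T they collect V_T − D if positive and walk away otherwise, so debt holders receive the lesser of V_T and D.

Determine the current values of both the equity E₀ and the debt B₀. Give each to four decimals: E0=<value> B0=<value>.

d₁ = [ln(V₀/D) + (r + σ²/2)T] / (σ√T)
   = [ln(495.9870/315.2720) + (0.0529 + 0.5·0.2509²)·9.4493] / (0.2509·√9.4493)
   = [0.453114 + 0.797289] / 0.771259 = 1.621248
d₂ = d₁ − σ√T = 1.621248 − 0.771259 = 0.849988
N(d₁) = 0.947518,  N(d₂) = 0.802334,  e^(−rT) = 0.606611
E₀ = V₀·N(d₁) − D·e^(−rT)·N(d₂)
   = 495.9870·0.947518 − 315.2720·0.606611·0.802334 = 316.512164
B₀ = V₀ − E₀ = 495.9870 − 316.512164 = 179.474836

E0=316.5122 B0=179.4748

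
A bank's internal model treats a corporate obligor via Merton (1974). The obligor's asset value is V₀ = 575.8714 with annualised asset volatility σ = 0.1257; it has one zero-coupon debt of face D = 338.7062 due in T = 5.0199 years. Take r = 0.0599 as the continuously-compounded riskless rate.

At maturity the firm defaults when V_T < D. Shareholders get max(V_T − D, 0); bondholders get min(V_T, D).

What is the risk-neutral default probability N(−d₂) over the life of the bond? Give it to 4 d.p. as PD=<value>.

d₁ = [ln(V₀/D) + (r + σ²/2)T] / (σ√T)
   = [ln(575.8714/338.7062) + (0.0599 + 0.5·0.1257²)·5.0199] / (0.1257·√5.0199)
   = [0.530751 + 0.340350] / 0.281633 = 3.093044
d₂ = d₁ − σ√T = 3.093044 − 0.281633 = 2.811411
risk-neutral PD = N(−d₂) = N(-2.811411) = 0.002466

PD=0.0025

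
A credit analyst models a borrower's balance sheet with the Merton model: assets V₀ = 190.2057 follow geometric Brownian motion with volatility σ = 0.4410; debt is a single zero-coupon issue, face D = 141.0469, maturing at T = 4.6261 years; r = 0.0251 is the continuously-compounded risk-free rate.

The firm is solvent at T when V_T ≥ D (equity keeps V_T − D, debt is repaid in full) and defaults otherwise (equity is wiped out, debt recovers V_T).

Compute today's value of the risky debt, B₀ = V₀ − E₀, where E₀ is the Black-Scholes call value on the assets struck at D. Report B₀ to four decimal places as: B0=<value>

d₁ = [ln(V₀/D) + (r + σ²/2)T] / (σ√T)
   = [ln(190.2057/141.0469) + (0.0251 + 0.5·0.4410²)·4.6261] / (0.4410·√4.6261)
   = [0.299014 + 0.565959] / 0.948519 = 0.911919
d₂ = d₁ − σ√T = 0.911919 − 0.948519 = -0.036600
N(d₁) = 0.819094,  N(d₂) = 0.485402,  e^(−rT) = 0.890373
E₀ = V₀·N(d₁) − D·e^(−rT)·N(d₂)
   = 190.2057·0.819094 − 141.0469·0.890373·0.485402 = 94.837542
B₀ = V₀ − E₀ = 190.2057 − 94.837542 = 95.368158

B0=95.3682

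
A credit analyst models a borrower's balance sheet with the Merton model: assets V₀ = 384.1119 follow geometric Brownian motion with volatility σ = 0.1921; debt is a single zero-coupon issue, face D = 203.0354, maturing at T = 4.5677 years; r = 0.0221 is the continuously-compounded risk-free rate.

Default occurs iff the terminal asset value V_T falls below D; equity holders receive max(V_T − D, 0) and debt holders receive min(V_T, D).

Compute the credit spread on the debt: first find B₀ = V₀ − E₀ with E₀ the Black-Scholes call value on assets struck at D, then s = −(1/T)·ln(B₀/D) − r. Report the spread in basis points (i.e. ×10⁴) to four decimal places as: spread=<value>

spread=18.4004

d₁ = [ln(V₀/D) + (r + σ²/2)T] / (σ√T)
   = [ln(384.1119/203.0354) + (0.0221 + 0.5·0.1921²)·4.5677] / (0.1921·√4.5677)
   = [0.637554 + 0.185226] / 0.410560 = 2.004044
d₂ = d₁ − σ√T = 2.004044 − 0.410560 = 1.593484
N(d₁) = 0.977467,  N(d₂) = 0.944474,  e^(−rT) = 0.903982
E₀ = V₀·N(d₁) − D·e^(−rT)·N(d₂)
   = 384.1119·0.977467 − 203.0354·0.903982·0.944474 = 202.107764
B₀ = V₀ − E₀ = 384.1119 − 202.107764 = 182.004136
spread = −(1/T)·ln(B₀/D) − r = −(1/4.5677)·ln(182.004136/203.0354) − 0.0221 = 0.00184004
in basis points: 0.00184004 × 10⁴ = 18.4004 bp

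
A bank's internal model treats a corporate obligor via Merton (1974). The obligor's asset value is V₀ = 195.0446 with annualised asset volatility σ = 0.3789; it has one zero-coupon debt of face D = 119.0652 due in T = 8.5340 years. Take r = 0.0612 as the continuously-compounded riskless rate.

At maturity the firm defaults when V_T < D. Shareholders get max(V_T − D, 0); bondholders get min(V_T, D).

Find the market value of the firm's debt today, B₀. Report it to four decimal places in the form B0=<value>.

B0=59.1287

d₁ = [ln(V₀/D) + (r + σ²/2)T] / (σ√T)
   = [ln(195.0446/119.0652) + (0.0612 + 0.5·0.3789²)·8.5340] / (0.3789·√8.5340)
   = [0.493557 + 1.134874] / 1.106881 = 1.471188
d₂ = d₁ − σ√T = 1.471188 − 1.106881 = 0.364308
N(d₁) = 0.929380,  N(d₂) = 0.642186,  e^(−rT) = 0.593166
E₀ = V₀·N(d₁) − D·e^(−rT)·N(d₂)
   = 195.0446·0.929380 − 119.0652·0.593166·0.642186 = 135.915880
B₀ = V₀ − E₀ = 195.0446 − 135.915880 = 59.128720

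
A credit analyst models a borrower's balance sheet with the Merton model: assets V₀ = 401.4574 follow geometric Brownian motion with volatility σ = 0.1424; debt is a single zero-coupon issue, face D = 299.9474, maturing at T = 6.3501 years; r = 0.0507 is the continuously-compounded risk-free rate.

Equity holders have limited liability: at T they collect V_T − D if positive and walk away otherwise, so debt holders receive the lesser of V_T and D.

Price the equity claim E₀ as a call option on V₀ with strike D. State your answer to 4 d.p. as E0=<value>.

d₁ = [ln(V₀/D) + (r + σ²/2)T] / (σ√T)
   = [ln(401.4574/299.9474) + (0.0507 + 0.5·0.1424²)·6.3501] / (0.1424·√6.3501)
   = [0.291494 + 0.386333] / 0.358840 = 1.888943
d₂ = d₁ − σ√T = 1.888943 − 0.358840 = 1.530103
N(d₁) = 0.970550,  N(d₂) = 0.937004,  e^(−rT) = 0.724734
E₀ = V₀·N(d₁) − D·e^(−rT)·N(d₂)
   = 401.4574·0.970550 − 299.9474·0.724734·0.937004 = 185.946508

E0=185.9465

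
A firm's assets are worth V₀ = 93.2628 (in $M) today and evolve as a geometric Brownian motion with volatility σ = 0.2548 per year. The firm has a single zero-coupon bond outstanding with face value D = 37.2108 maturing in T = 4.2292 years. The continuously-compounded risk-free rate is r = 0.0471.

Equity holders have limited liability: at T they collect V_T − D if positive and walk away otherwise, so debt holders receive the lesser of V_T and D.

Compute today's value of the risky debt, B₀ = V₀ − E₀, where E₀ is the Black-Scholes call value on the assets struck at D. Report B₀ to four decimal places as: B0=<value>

d₁ = [ln(V₀/D) + (r + σ²/2)T] / (σ√T)
   = [ln(93.2628/37.2108) + (0.0471 + 0.5·0.2548²)·4.2292] / (0.2548·√4.2292)
   = [0.918822 + 0.336482] / 0.523997 = 2.395633
d₂ = d₁ − σ√T = 2.395633 − 0.523997 = 1.871637
N(d₁) = 0.991704,  N(d₂) = 0.969372,  e^(−rT) = 0.819390
E₀ = V₀·N(d₁) − D·e^(−rT)·N(d₂)
   = 93.2628·0.991704 − 37.2108·0.819390·0.969372 = 62.932821
B₀ = V₀ − E₀ = 93.2628 − 62.932821 = 30.329979

B0=30.3300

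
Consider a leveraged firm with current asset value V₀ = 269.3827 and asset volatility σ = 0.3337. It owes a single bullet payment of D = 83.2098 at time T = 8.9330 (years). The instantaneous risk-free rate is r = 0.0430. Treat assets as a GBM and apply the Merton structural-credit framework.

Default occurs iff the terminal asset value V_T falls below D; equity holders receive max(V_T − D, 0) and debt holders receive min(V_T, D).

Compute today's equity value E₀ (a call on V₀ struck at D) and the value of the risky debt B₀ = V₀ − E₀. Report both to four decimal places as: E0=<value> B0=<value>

d₁ = [ln(V₀/D) + (r + σ²/2)T] / (σ√T)
   = [ln(269.3827/83.2098) + (0.0430 + 0.5·0.3337²)·8.9330] / (0.3337·√8.9330)
   = [1.174768 + 0.881489] / 0.997367 = 2.061686
d₂ = d₁ − σ√T = 2.061686 − 0.997367 = 1.064319
N(d₁) = 0.980381,  N(d₂) = 0.856408,  e^(−rT) = 0.681050
E₀ = V₀·N(d₁) − D·e^(−rT)·N(d₂)
   = 269.3827·0.980381 − 83.2098·0.681050·0.856408 = 215.565034
B₀ = V₀ − E₀ = 269.3827 − 215.565034 = 53.817666

E0=215.5650 B0=53.8177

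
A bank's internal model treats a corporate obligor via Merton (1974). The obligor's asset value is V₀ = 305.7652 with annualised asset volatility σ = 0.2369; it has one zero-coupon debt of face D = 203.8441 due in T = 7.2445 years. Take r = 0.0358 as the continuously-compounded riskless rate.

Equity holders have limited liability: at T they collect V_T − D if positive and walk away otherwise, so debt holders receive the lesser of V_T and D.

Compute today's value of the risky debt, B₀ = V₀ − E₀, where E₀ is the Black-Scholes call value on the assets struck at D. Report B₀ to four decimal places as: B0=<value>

B0=146.8864

d₁ = [ln(V₀/D) + (r + σ²/2)T] / (σ√T)
   = [ln(305.7652/203.8441) + (0.0358 + 0.5·0.2369²)·7.2445] / (0.2369·√7.2445)
   = [0.405462 + 0.462640] / 0.637631 = 1.361449
d₂ = d₁ − σ√T = 1.361449 − 0.637631 = 0.723818
N(d₁) = 0.913314,  N(d₂) = 0.765411,  e^(−rT) = 0.771551
E₀ = V₀·N(d₁) − D·e^(−rT)·N(d₂)
   = 305.7652·0.913314 − 203.8441·0.771551·0.765411 = 158.878810
B₀ = V₀ − E₀ = 305.7652 − 158.878810 = 146.886390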